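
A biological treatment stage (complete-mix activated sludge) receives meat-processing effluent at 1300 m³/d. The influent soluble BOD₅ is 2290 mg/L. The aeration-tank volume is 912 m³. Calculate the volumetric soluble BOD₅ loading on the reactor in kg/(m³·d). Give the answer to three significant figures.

L_v ≈ 3.26 kg soluble BOD₅/(m³·d)

L_v = Q S₀ / V = 1300 × 2290 × 10⁻³ / 912.0 = 3.264 kg/(m³·d).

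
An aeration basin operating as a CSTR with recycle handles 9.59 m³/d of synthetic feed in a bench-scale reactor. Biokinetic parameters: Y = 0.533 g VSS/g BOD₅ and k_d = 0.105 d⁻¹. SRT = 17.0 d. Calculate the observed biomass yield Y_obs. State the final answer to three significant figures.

Y_obs ≈ 0.191 g VSS/g BOD₅

Y_obs = Y / (1 + k_d θ_c) = 0.533 / (1 + 0.105 × 17.0) = 0.533 / 2.785 = 0.1914.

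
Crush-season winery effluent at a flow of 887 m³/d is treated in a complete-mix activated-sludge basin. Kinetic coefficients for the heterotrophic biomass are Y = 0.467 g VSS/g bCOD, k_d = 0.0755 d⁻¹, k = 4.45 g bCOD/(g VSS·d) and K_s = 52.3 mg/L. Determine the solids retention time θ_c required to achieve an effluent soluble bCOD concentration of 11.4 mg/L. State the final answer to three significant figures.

θ_c ≈ 3.37 d

From 1/θ_c = Y·k·S/(K_s + S) − k_d: Y·k·S/(K_s+S) = 0.467 × 4.45 × 11.4 / (52.3 + 11.4) = 0.3719 d⁻¹.
1/θ_c = 0.3719 − 0.0755 = 0.2964 d⁻¹, so θ_c = 3.374 d.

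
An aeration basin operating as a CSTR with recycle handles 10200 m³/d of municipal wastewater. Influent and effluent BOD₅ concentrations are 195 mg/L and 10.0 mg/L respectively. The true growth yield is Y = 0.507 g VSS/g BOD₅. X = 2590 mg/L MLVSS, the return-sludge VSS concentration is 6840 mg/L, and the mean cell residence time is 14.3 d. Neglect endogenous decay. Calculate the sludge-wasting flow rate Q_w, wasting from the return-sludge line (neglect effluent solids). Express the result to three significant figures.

With k_d = 0 the design equation reduces to V = Y Q (S₀−S) θ_c / X = 0.507 × 10200 × (195 − 10.0) × 14.3 / 2590 = 5282 m³.
Q_w = (V·X)/(θ_c X_r) = 5282 × 2590 / (14.3 × 6840) = 139.9 m³/d.

Q_w ≈ 140 m³/d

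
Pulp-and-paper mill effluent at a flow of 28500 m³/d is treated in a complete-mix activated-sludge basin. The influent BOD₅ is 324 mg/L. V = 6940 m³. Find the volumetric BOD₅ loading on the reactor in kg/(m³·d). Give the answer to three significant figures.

L_v ≈ 1.33 kg BOD₅/(m³·d)

Applied BOD₅ load per unit volume = Q·S₀/V = (28500 × 324/1000)/6940 = 1.331 kg BOD₅·m⁻³·d⁻¹.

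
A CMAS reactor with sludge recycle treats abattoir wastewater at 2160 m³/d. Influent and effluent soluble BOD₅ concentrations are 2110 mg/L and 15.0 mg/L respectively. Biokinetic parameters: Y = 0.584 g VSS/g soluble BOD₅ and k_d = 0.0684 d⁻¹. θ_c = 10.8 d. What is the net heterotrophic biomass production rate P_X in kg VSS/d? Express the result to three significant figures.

Y_obs = Y / (1 + k_d θ_c) = 0.584 / (1 + 0.0684 × 10.8) = 0.584 / 1.739 = 0.3359.
Q·(S₀ − S) = 2160 × (2110 − 15.0) × 10⁻³ = 4525 kg/d removed.
P_X = Y_obs · Q(S₀ − S) = 0.3359 × 4525 = 1520 kg VSS/d.

P_X ≈ 1520 kg VSS/d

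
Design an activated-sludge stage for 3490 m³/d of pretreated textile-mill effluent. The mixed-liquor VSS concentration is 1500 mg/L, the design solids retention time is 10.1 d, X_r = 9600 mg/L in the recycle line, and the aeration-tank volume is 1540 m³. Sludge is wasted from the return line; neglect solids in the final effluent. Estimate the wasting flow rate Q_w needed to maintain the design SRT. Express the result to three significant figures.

θ_c = V·X/(Q_w·X_r) when wasting from the recycle, so Q_w = V·X/(θ_c·X_r) = 1540 × 1500 / (10.1 × 9600) = 23.82 m³/d.

Q_w ≈ 23.8 m³/d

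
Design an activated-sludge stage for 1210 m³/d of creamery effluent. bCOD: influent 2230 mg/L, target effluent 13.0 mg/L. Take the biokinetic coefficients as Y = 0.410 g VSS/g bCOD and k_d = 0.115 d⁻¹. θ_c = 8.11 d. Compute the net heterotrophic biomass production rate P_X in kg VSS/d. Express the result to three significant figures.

P_X ≈ 569 kg VSS/d

The observed yield is Y_obs = Y/(1 + k_d·θ_c) = 0.410 / (1 + 0.115 × 8.11) = 0.410 / 1.933 = 0.2121 g VSS per g bCOD removed.
Substrate removed = Q·(S₀ − S) = 1210 m³/d × (2230 − 13.0) g/m³ = 2.68×10^6 g/d = 2683 kg/d.
Net biomass production P_X = Y_obs × Q·(S₀ − S) = 0.2121 × 2683 = 569.1 kg VSS/d.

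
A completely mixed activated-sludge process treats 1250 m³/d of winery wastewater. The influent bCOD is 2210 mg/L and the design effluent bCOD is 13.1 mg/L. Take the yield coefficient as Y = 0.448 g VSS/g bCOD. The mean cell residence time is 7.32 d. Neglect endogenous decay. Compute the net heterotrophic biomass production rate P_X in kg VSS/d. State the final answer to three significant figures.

Since k_d ≈ 0, Y_obs = Y = 0.448 g VSS/g bCOD.
Q·(S₀ − S) = 1250 × (2210 − 13.1) × 10⁻³ = 2746 kg/d removed.
P_X = Y_obs · Q(S₀ − S) = 0.4480 × 2746 = 1230 kg VSS/d.

P_X ≈ 1230 kg VSS/d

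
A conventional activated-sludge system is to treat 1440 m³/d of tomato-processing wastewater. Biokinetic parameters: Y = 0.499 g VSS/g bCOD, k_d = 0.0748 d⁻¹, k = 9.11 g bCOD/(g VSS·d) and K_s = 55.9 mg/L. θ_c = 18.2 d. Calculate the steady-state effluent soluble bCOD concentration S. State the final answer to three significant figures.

For a completely mixed reactor with recycle the Lawrence–McCarty relation gives S = K_s·(1 + k_d·θ_c) / [θ_c·(Y·k − k_d) − 1] = 55.9 × (1 + 0.0748 × 18.2) / [18.2 × (0.499 × 9.11 − 0.0748) − 1] = 132.0 / 80.37 = 1.642 mg/L.

S ≈ 1.64 mg/L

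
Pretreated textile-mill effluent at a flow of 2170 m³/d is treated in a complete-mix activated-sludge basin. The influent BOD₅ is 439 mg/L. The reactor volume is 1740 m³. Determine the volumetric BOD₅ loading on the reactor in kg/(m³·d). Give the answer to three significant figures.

L_v ≈ 0.547 kg BOD₅/(m³·d)

Applied BOD₅ load per unit volume = Q·S₀/V = (2170 × 439/1000)/1740 = 0.5475 kg BOD₅·m⁻³·d⁻¹.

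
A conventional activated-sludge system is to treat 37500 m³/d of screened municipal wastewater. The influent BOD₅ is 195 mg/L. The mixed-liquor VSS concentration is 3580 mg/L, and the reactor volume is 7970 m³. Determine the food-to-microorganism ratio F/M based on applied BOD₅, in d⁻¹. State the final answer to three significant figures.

F/M = applied load / biomass = Q·S₀/(V·X) = 37500 × 195 / (7970 × 3580) = 0.2563 d⁻¹.

F/M ≈ 0.256 d⁻¹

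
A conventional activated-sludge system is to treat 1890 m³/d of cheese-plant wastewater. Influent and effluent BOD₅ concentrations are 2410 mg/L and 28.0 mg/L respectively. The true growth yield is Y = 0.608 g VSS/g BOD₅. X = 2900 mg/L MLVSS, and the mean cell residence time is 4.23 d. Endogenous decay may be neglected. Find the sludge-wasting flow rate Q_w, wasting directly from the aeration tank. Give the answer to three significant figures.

Q_w ≈ 944 m³/d

With k_d = 0 the design equation reduces to V = Y Q (S₀−S) θ_c / X = 0.608 × 1890 × (2410 − 28.0) × 4.23 / 2900 = 3993 m³.
For wasting at MLVSS concentration, Q_w = V/θ_c = 3993/4.23 = 943.9 m³/d.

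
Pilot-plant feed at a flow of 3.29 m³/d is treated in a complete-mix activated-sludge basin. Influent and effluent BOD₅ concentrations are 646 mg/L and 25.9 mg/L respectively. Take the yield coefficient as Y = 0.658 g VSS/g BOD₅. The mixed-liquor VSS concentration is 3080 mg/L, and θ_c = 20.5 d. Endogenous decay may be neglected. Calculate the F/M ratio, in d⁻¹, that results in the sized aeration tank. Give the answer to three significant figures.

With k_d = 0 the design equation reduces to V = Y Q (S₀−S) θ_c / X = 0.658 × 3.29 × (646 − 25.9) × 20.5 / 3080 = 8.935 m³.
Food-to-microorganism ratio F/M = Q S₀ / (V X) = 3.29 × 646 / (8.935 × 3080) = 0.07723 d⁻¹.

F/M ≈ 0.0772 d⁻¹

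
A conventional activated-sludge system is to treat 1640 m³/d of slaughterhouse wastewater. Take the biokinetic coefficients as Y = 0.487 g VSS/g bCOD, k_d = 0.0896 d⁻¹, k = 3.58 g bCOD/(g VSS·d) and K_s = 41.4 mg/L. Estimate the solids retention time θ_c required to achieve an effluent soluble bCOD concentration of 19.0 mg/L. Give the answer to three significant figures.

At the target effluent, Y k S/(K_s+S) = 0.487×3.58×19.0/60.40 = 0.5484 d⁻¹.
θ_c = 1/(μ − k_d) = 1/(0.5484 − 0.0896) = 1/0.4588 = 2.179 d.

θ_c ≈ 2.18 d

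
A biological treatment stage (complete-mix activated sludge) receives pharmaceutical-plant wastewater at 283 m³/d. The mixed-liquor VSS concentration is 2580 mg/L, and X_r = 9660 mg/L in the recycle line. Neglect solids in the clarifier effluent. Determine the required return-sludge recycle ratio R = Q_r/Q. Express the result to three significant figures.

R = Q_r/Q = X/(X_r − X) = 2580 / (9660 − 2580) = 0.3644.

R ≈ 0.364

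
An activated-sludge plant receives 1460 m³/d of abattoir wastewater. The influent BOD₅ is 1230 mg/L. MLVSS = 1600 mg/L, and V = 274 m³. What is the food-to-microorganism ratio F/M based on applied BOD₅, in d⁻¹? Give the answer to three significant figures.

F/M = applied load / biomass = Q·S₀/(V·X) = 1460 × 1230 / (274.0 × 1600) = 4.096 d⁻¹.

F/M ≈ 4.10 d⁻¹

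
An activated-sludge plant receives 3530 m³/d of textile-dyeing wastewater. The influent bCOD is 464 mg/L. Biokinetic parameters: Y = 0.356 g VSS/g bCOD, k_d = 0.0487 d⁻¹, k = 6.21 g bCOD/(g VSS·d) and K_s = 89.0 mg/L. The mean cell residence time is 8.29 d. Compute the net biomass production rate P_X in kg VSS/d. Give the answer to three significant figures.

P_X ≈ 409 kg VSS/d

From the Monod/SRT balance for a CMAS, S = K_s·(1+k_d θ_c)/[θ_c·(Y k − k_d) − 1] = 89.0 × (1 + 0.0487 × 8.29) / [8.29 × (0.356 × 6.21 − 0.0487) − 1] = 124.9 / 16.92 = 7.382 mg/L.
The observed yield is Y_obs = Y/(1 + k_d·θ_c) = 0.356 / (1 + 0.0487 × 8.29) = 0.356 / 1.404 = 0.2536 g VSS per g bCOD removed.
ΔS = 464 − 7.38 = 456.6 mg/L, so the substrate removal rate is 3530 × 456.6/1000 = 1612 kg bCOD/d.
Net biomass production P_X = Y_obs × Q·(S₀ − S) = 0.2536 × 1612 = 408.8 kg VSS/d.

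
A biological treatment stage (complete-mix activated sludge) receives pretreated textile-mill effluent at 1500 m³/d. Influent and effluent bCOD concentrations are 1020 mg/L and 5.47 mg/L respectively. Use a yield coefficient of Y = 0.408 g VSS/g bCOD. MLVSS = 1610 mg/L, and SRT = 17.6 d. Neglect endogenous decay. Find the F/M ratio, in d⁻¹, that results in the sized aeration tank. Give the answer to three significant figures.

F/M ≈ 0.140 d⁻¹

V·X = Y·Q·ΔS·θ_c gives V = 0.408 × 1500 × (1020 − 5.47) × 17.6 / 1610 = 6787 m³.
F/M = Q·S₀ / (V·X) = 1500 × 1020 / (6787 × 1610) = 0.1400 g bCOD·(g VSS·d)⁻¹.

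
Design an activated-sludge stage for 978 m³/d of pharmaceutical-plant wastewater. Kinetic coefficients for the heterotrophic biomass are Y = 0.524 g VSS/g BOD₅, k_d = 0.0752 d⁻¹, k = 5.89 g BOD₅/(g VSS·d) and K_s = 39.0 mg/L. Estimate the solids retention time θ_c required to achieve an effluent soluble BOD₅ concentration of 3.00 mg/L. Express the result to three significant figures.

θ_c ≈ 6.88 d

Specific growth rate at S = 3.00 mg/L: μ = YkS/(K_s+S) = 0.524·5.89·3.00/(39.0+3.00) = 0.2205 d⁻¹.
θ_c = 1/(μ − k_d) = 1/(0.2205 − 0.0752) = 1/0.1453 = 6.884 d.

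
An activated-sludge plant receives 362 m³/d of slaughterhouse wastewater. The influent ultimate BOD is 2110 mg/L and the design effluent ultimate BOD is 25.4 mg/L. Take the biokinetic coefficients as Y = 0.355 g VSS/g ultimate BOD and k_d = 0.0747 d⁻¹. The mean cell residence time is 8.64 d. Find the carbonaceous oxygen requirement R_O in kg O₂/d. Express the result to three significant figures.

Y_obs = Y / (1 + k_d θ_c) = 0.355 / (1 + 0.0747 × 8.64) = 0.355 / 1.645 = 0.2158.
Q·(S₀ − S) = 362 × (2110 − 25.4) × 10⁻³ = 754.6 kg/d removed.
Biomass synthesised: P_X = Y_obs × 754.6 = 162.8 kg VSS/d.
R_O = Q·(S₀ − S) − 1.42·P_X = 754.6 − 1.42 × 162.8 = 523.4 kg O₂/d.

R_O ≈ 523 kg O₂/d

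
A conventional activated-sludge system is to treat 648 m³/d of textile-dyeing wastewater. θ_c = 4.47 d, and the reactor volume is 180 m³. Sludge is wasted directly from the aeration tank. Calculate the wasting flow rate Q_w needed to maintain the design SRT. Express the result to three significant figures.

Wasting from the aeration tank: Q_w = V / θ_c = 180.0 / 4.47 = 40.27 m³/d.

Q_w ≈ 40.3 m³/d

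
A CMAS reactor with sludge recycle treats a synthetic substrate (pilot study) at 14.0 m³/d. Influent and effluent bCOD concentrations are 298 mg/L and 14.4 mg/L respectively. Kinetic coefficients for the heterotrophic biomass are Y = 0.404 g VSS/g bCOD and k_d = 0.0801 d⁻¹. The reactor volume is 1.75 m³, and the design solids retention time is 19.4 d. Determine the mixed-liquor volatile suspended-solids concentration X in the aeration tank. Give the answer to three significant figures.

X ≈ 6960 mg/L

From V·X·(1 + k_d·θ_c) = Y·Q·(S₀ − S)·θ_c: X = 0.404 × 14.0 × (298 − 14.4) × 19.4 / [1.75 × (1 + 0.0801 × 19.4)] = 6963 mg/L.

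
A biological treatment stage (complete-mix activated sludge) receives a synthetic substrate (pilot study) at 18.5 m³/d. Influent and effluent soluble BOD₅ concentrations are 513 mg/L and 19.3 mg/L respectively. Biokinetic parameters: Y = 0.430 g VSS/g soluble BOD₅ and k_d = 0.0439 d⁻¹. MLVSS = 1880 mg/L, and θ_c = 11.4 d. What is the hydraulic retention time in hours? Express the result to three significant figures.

Rearranging the biomass balance for a CMAS with decay, V = Y·Q·ΔS·θ_c / [X·(1+k_d θ_c)] = 0.430 × 18.5 × (513 − 19.3) × 11.4 / [1880 × (1 + 0.0439 × 11.4)] = 4.48×10^4 / 2821 = 15.87 m³.
Hydraulic retention time τ = V/Q = 15.87 / 18.5 = 0.8579 d = 20.59 h.

τ ≈ 20.6 h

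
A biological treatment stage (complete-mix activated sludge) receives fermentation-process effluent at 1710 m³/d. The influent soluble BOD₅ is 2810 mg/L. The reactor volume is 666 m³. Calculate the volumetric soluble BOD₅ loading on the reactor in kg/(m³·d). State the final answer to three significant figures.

L_v ≈ 7.21 kg soluble BOD₅/(m³·d)

Volumetric loading L_v = Q·S₀ / V = 1710 × 2810 g/m³ / 666.0 m³ = 7215 g/(m³·d) = 7.215 kg soluble BOD₅/(m³·d).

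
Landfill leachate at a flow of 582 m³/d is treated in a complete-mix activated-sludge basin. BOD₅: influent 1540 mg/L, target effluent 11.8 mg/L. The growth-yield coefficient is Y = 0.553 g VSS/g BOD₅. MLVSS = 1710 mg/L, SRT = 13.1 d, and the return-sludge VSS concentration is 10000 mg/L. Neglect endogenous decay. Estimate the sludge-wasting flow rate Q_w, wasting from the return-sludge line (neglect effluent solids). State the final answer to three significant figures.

Q_w ≈ 49.2 m³/d

Biomass mass balance (decay neglected): V·X = Y·Q·(S₀ − S)·θ_c, so V = 0.553 × 582 × (1540 − 11.8) × 13.1 / 1710 = 3768 m³.
θ_c = V·X/(Q_w·X_r) when wasting from the recycle, so Q_w = V·X/(θ_c·X_r) = 3768 × 1710 / (13.1 × 10000) = 49.18 m³/d.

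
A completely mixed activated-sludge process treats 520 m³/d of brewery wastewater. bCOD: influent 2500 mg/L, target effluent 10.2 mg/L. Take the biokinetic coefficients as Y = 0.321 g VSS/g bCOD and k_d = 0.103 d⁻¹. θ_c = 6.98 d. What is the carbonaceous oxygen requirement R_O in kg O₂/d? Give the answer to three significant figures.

R_O ≈ 951 kg O₂/d

Y_obs = Y / (1 + k_d θ_c) = 0.321 / (1 + 0.103 × 6.98) = 0.321 / 1.719 = 0.1867.
ΔS = 2500 − 10.2 = 2490 mg/L, so the substrate removal rate is 520 × 2490/1000 = 1295 kg bCOD/d.
Biomass synthesised: P_X = Y_obs × 1295 = 241.8 kg VSS/d.
R_O = Q·(S₀ − S) − 1.42·P_X = 1295 − 1.42 × 241.8 = 951.4 kg O₂/d.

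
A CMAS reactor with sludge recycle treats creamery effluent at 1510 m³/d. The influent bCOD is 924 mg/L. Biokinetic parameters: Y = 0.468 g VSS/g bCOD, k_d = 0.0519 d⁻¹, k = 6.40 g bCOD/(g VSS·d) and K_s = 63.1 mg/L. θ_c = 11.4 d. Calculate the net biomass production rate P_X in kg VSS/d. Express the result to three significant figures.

P_X ≈ 409 kg VSS/d

Effluent substrate depends only on kinetics and SRT: S = K_s(1 + k_d θ_c) / [θ_c(Yk − k_d) − 1] = 63.1 × (1 + 0.0519 × 11.4) / [11.4 × (0.468 × 6.40 − 0.0519) − 1] = 100.4 / 32.55 = 3.085 mg/L.
Correct the yield for decay: Y_obs = Y/(1 + k_d θ_c) = 0.468 / (1 + 0.0519 × 11.4) = 0.468 / 1.592 = 0.2940.
Substrate removed = Q·(S₀ − S) = 1510 m³/d × (924 − 3.09) g/m³ = 1.39×10^6 g/d = 1391 kg/d.
P_X = Y_obs · Q(S₀ − S) = 0.2940 × 1391 = 408.9 kg VSS/d.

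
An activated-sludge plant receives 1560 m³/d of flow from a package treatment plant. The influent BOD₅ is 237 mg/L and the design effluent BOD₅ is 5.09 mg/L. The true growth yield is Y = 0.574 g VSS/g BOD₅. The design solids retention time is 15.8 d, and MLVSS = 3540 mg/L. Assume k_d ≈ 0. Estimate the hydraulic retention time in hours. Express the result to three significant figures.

τ ≈ 14.3 h

Biomass mass balance (decay neglected): V·X = Y·Q·(S₀ − S)·θ_c, so V = 0.574 × 1560 × (237 − 5.09) × 15.8 / 3540 = 926.9 m³.
Hydraulic retention time τ = V/Q = 926.9 / 1560 = 0.5941 d = 14.26 h.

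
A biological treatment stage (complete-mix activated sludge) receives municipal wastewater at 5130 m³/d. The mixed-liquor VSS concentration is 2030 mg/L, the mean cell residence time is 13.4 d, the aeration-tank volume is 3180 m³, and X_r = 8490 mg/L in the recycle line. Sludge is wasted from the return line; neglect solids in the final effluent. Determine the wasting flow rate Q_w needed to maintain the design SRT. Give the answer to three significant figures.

Q_w ≈ 56.7 m³/d

Wasting from the return line (neglecting effluent solids): Q_w = V·X / (θ_c·X_r) = 3180 × 2030 / (13.4 × 8490) = 56.74 m³/d.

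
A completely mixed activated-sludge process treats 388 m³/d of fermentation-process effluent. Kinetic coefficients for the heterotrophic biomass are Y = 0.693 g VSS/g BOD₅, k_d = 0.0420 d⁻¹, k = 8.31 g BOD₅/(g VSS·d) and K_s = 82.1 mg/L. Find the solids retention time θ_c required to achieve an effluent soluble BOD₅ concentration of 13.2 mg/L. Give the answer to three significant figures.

θ_c ≈ 1.32 d

From 1/θ_c = Y·k·S/(K_s + S) − k_d: Y·k·S/(K_s+S) = 0.693 × 8.31 × 13.2 / (82.1 + 13.2) = 0.7977 d⁻¹.
Then 1/θ_c = μ − k_d = 0.7977 − 0.0420 = 0.7557 d⁻¹, giving θ_c = 1.323 d.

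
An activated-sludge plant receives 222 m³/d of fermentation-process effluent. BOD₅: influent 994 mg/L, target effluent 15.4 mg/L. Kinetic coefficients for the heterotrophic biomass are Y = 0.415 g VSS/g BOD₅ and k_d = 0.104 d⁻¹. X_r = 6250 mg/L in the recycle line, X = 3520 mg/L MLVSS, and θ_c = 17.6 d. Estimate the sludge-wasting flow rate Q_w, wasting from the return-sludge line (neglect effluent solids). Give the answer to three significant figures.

Steady-state biomass mass balance: V·X·(1 + k_d·θ_c) = Y·Q·(S₀ − S)·θ_c, so V = 0.415 × 222 × (994 − 15.4) × 17.6 / [3520 × (1 + 0.104 × 17.6)] = 1.59×10^6 / 9963 = 159.3 m³.
Wasting from the return line (neglecting effluent solids): Q_w = V·X / (θ_c·X_r) = 159.3 × 3520 / (17.6 × 6250) = 5.097 m³/d.

Q_w ≈ 5.10 m³/d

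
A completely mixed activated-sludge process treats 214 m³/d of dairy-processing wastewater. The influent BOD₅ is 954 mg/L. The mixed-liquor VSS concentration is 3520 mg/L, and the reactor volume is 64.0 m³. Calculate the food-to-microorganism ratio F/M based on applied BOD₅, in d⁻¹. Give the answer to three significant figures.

F/M ≈ 0.906 d⁻¹

F/M = Q·S₀ / (V·X) = 214 × 954 / (64.00 × 3520) = 0.9062 g BOD₅·(g VSS·d)⁻¹.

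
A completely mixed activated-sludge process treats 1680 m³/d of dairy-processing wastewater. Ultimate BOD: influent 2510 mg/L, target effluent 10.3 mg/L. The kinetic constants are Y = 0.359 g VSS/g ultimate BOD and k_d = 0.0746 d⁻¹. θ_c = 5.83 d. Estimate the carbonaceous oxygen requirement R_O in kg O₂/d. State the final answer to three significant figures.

R_O ≈ 2710 kg O₂/d

The observed yield is Y_obs = Y/(1 + k_d·θ_c) = 0.359 / (1 + 0.0746 × 5.83) = 0.359 / 1.435 = 0.2502 g VSS per g ultimate BOD removed.
ΔS = 2510 − 10.3 = 2500 mg/L, so the substrate removal rate is 1680 × 2500/1000 = 4199 kg ultimate BOD/d.
P_X = Y_obs·Q·(S₀ − S) = 0.2502 × 4199 = 1051 kg VSS/d.
Carbonaceous O₂ demand = substrate oxidised − cell-mass equivalent = 4199 − 1.42 × 1051 = 2708 kg O₂/d.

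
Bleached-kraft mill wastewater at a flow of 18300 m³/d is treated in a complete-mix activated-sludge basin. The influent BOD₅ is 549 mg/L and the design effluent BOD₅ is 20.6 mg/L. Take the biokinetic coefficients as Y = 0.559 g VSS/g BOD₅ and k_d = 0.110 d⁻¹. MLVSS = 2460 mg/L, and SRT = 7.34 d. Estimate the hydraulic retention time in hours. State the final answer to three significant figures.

τ ≈ 11.7 h

Rearranging the biomass balance for a CMAS with decay, V = Y·Q·ΔS·θ_c / [X·(1+k_d θ_c)] = 0.559 × 18300 × (549 − 20.6) × 7.34 / [2460 × (1 + 0.110 × 7.34)] = 3.97×10^7 / 4446 = 8923 m³.
Hydraulic retention time τ = V/Q = 8923 / 18300 = 0.4876 d = 11.70 h.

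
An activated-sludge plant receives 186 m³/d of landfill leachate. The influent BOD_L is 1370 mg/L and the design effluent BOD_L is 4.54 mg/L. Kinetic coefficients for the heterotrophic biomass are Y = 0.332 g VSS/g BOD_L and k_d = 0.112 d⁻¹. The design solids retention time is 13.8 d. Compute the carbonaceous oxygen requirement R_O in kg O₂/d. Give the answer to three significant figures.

R_O ≈ 207 kg O₂/d

The observed yield is Y_obs = Y/(1 + k_d·θ_c) = 0.332 / (1 + 0.112 × 13.8) = 0.332 / 2.546 = 0.1304 g VSS per g BOD_L removed.
ΔS = 1370 − 4.54 = 1365 mg/L, so the substrate removal rate is 186 × 1365/1000 = 254.0 kg BOD_L/d.
P_X = Y_obs·Q·(S₀ − S) = 0.1304 × 254.0 = 33.12 kg VSS/d.
R_O = Q·(S₀ − S) − 1.42·P_X = 254.0 − 1.42 × 33.12 = 206.9 kg O₂/d.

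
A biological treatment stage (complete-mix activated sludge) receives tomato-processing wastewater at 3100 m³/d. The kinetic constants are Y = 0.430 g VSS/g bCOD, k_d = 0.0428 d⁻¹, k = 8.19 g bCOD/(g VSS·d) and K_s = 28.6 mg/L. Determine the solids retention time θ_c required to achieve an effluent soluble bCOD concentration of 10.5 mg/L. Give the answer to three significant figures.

θ_c ≈ 1.11 d

From 1/θ_c = Y·k·S/(K_s + S) − k_d: Y·k·S/(K_s+S) = 0.430 × 8.19 × 10.5 / (28.6 + 10.5) = 0.9457 d⁻¹.
1/θ_c = 0.9457 − 0.0428 = 0.9029 d⁻¹, so θ_c = 1.108 d.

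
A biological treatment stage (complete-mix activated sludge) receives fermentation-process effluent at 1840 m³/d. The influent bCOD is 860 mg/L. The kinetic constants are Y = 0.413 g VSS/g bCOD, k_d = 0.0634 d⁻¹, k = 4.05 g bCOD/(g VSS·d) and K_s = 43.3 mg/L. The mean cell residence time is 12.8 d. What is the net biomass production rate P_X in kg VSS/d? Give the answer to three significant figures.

Effluent substrate depends only on kinetics and SRT: S = K_s(1 + k_d θ_c) / [θ_c(Yk − k_d) − 1] = 43.3 × (1 + 0.0634 × 12.8) / [12.8 × (0.413 × 4.05 − 0.0634) − 1] = 78.44 / 19.60 = 4.002 mg/L.
Y_obs = Y / (1 + k_d θ_c) = 0.413 / (1 + 0.0634 × 12.8) = 0.413 / 1.812 = 0.2280.
Mass of bCOD removed per day: Q(S₀ − S) = 1840 × 856.0 g/m³ = 1575 kg/d.
So the net sludge growth is P_X = 0.2280 × 1575 = 359.1 kg VSS/d.

P_X ≈ 359 kg VSS/d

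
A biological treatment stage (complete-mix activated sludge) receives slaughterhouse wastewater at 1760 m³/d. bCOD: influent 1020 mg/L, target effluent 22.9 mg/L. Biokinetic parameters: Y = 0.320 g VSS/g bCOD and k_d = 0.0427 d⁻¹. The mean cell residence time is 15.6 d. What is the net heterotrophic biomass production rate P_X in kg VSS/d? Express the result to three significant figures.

P_X ≈ 337 kg VSS/d

Correct the yield for decay: Y_obs = Y/(1 + k_d θ_c) = 0.320 / (1 + 0.0427 × 15.6) = 0.320 / 1.666 = 0.1921.
ΔS = 1020 − 22.9 = 997.1 mg/L, so the substrate removal rate is 1760 × 997.1/1000 = 1755 kg bCOD/d.
Biomass produced: P_X = Y_obs·Q·ΔS = 0.1921 × 1755 ≈ 337.1 kg VSS/d.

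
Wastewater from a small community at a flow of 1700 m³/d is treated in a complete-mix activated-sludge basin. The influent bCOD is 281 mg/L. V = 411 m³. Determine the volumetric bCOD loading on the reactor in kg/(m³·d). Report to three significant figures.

Applied bCOD load per unit volume = Q·S₀/V = (1700 × 281/1000)/411.0 = 1.162 kg bCOD·m⁻³·d⁻¹.

L_v ≈ 1.16 kg bCOD/(m³·d)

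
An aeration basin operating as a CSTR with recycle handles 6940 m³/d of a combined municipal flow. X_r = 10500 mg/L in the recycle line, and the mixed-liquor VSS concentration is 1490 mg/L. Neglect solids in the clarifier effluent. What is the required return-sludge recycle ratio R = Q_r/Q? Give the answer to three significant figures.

Solids balance on the clarifier gives (1+R)X = R·X_r, so R = X/(X_r − X) = 1490 / (10500 − 1490) = 0.1654.

R ≈ 0.165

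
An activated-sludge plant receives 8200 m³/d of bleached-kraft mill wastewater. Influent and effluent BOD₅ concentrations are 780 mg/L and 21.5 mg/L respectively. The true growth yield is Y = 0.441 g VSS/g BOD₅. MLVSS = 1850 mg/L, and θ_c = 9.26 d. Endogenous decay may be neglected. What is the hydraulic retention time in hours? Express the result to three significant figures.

V·X = Y·Q·ΔS·θ_c gives V = 0.441 × 8200 × (780 − 21.5) × 9.26 / 1850 = 13729 m³.
Hydraulic retention time τ = V/Q = 13729 / 8200 = 1.674 d = 40.18 h.

τ ≈ 40.2 h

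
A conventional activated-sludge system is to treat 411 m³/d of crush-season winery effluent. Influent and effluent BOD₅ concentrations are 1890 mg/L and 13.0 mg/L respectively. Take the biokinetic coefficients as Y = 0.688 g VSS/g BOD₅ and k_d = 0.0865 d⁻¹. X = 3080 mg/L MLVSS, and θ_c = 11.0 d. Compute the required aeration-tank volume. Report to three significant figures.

V ≈ 971 m³

Steady-state biomass mass balance: V·X·(1 + k_d·θ_c) = Y·Q·(S₀ − S)·θ_c, so V = 0.688 × 411 × (1890 − 13.0) × 11.0 / [3080 × (1 + 0.0865 × 11.0)] = 5.84×10^6 / 6011 = 971.3 m³.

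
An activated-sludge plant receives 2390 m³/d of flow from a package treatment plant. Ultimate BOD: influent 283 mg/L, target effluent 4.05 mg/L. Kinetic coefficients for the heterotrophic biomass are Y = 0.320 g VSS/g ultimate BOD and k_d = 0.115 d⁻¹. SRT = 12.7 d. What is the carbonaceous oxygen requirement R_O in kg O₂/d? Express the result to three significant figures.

Correct the yield for decay: Y_obs = Y/(1 + k_d θ_c) = 0.320 / (1 + 0.115 × 12.7) = 0.320 / 2.460 = 0.1301.
ΔS = 283 − 4.05 = 278.9 mg/L, so the substrate removal rate is 2390 × 278.9/1000 = 666.7 kg ultimate BOD/d.
P_X = Y_obs·Q·(S₀ − S) = 0.1301 × 666.7 = 86.71 kg VSS/d.
Carbonaceous O₂ demand = substrate oxidised − cell-mass equivalent = 666.7 − 1.42 × 86.71 = 543.6 kg O₂/d.

R_O ≈ 544 kg O₂/d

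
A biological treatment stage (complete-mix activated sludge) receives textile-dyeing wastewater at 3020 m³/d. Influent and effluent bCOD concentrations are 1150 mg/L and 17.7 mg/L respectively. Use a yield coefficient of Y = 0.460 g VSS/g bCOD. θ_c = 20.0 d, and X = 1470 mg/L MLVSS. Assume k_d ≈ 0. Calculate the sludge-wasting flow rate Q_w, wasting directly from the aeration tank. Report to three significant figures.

Q_w ≈ 1070 m³/d

With k_d = 0 the design equation reduces to V = Y Q (S₀−S) θ_c / X = 0.460 × 3020 × (1150 − 17.7) × 20.0 / 1470 = 21401 m³.
Wasting from the aeration tank: Q_w = V / θ_c = 21401 / 20.0 = 1070 m³/d.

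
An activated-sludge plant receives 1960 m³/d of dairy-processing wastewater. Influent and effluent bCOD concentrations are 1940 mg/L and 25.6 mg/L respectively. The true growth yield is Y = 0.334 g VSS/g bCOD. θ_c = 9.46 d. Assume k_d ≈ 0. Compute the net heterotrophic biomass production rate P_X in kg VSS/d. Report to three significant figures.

With endogenous decay neglected, the observed yield equals the true yield: Y_obs = Y = 0.334 g VSS/g bCOD.
Mass of bCOD removed per day: Q(S₀ − S) = 1960 × 1914 g/m³ = 3752 kg/d.
Biomass produced: P_X = Y_obs·Q·ΔS = 0.3340 × 3752 ≈ 1253 kg VSS/d.

P_X ≈ 1250 kg VSS/d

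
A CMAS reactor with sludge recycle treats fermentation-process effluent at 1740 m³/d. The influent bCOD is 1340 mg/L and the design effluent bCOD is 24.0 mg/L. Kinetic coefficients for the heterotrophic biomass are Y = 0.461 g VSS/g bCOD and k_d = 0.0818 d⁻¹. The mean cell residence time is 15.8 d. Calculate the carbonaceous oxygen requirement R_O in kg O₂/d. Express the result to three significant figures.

R_O ≈ 1640 kg O₂/d

Correct the yield for decay: Y_obs = Y/(1 + k_d θ_c) = 0.461 / (1 + 0.0818 × 15.8) = 0.461 / 2.292 = 0.2011.
Substrate removed = Q·(S₀ − S) = 1740 m³/d × (1340 − 24.0) g/m³ = 2.29×10^6 g/d = 2290 kg/d.
Biomass synthesised: P_X = Y_obs × 2290 = 460.5 kg VSS/d.
Carbonaceous O₂ demand = substrate oxidised − cell-mass equivalent = 2290 − 1.42 × 460.5 = 1636 kg O₂/d.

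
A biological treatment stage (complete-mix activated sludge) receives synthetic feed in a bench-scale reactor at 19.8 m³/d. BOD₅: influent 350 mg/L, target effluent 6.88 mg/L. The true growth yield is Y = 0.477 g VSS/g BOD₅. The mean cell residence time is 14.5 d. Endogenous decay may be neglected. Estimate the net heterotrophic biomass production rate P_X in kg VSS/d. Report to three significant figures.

No decay correction is needed, so Y_obs = Y = 0.477.
Substrate removed = Q·(S₀ − S) = 19.8 m³/d × (350 − 6.88) g/m³ = 6.79×10^3 g/d = 6.794 kg/d.
So the net sludge growth is P_X = 0.4770 × 6.794 = 3.241 kg VSS/d.

P_X ≈ 3.24 kg VSS/d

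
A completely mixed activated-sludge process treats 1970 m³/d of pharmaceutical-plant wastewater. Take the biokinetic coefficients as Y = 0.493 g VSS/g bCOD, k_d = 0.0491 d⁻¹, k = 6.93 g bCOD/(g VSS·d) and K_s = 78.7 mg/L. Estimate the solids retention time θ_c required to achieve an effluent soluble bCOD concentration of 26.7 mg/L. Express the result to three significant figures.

θ_c ≈ 1.22 d

At the target effluent, Y k S/(K_s+S) = 0.493×6.93×26.7/105.4 = 0.8655 d⁻¹.
θ_c = 1/(μ − k_d) = 1/(0.8655 − 0.0491) = 1/0.8164 = 1.225 d.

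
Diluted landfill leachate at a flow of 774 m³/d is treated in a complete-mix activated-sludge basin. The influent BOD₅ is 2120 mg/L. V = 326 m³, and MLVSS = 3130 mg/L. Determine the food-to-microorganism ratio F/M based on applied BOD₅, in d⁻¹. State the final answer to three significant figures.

F/M ≈ 1.61 d⁻¹

F/M = Q·S₀ / (V·X) = 774 × 2120 / (326.0 × 3130) = 1.608 g BOD₅·(g VSS·d)⁻¹.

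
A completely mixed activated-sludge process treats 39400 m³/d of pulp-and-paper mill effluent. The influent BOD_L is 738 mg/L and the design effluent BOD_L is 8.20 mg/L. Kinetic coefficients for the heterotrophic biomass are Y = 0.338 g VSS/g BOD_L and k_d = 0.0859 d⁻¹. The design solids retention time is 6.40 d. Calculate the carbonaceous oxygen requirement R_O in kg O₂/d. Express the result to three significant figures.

R_O ≈ 19800 kg O₂/d

The observed yield is Y_obs = Y/(1 + k_d·θ_c) = 0.338 / (1 + 0.0859 × 6.40) = 0.338 / 1.550 = 0.2181 g VSS per g BOD_L removed.
Mass of BOD_L removed per day: Q(S₀ − S) = 39400 × 729.8 g/m³ = 28754 kg/d.
P_X = Y_obs·Q·(S₀ − S) = 0.2181 × 28754 = 6271 kg VSS/d.
Carbonaceous O₂ demand = substrate oxidised − cell-mass equivalent = 28754 − 1.42 × 6271 = 19849 kg O₂/d.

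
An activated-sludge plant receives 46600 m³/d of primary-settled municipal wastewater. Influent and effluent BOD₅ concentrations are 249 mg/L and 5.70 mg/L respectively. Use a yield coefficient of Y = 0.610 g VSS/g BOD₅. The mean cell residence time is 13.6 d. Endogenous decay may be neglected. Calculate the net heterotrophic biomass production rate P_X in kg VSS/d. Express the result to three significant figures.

Since k_d ≈ 0, Y_obs = Y = 0.610 g VSS/g BOD₅.
ΔS = 249 − 5.70 = 243.3 mg/L, so the substrate removal rate is 46600 × 243.3/1000 = 11338 kg BOD₅/d.
So the net sludge growth is P_X = 0.6100 × 11338 = 6916 kg VSS/d.

P_X ≈ 6920 kg VSS/d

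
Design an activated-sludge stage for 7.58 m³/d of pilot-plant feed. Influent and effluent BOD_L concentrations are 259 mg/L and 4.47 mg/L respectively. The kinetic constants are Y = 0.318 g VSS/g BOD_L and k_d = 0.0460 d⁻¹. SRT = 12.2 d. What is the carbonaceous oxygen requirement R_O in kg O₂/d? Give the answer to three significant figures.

R_O ≈ 1.37 kg O₂/d

Y_obs = Y / (1 + k_d θ_c) = 0.318 / (1 + 0.0460 × 12.2) = 0.318 / 1.561 = 0.2037.
ΔS = 259 − 4.47 = 254.5 mg/L, so the substrate removal rate is 7.58 × 254.5/1000 = 1.929 kg BOD_L/d.
P_X = Y_obs·Q·(S₀ − S) = 0.2037 × 1.929 = 0.3930 kg VSS/d.
R_O = Q·ΔS − 1.42 P_X = 1.929 − 0.5580 = 1.371 kg O₂/d.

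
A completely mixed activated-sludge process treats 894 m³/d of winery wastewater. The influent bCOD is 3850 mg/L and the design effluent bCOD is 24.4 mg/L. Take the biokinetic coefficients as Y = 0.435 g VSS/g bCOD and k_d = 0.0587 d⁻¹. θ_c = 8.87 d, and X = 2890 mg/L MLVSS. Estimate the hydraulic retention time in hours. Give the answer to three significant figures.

Rearranging the biomass balance for a CMAS with decay, V = Y·Q·ΔS·θ_c / [X·(1+k_d θ_c)] = 0.435 × 894 × (3850 − 24.4) × 8.87 / [2890 × (1 + 0.0587 × 8.87)] = 1.32×10^7 / 4395 = 3003 m³.
Hydraulic retention time τ = V/Q = 3003 / 894 = 3.359 d = 80.61 h.

τ ≈ 80.6 h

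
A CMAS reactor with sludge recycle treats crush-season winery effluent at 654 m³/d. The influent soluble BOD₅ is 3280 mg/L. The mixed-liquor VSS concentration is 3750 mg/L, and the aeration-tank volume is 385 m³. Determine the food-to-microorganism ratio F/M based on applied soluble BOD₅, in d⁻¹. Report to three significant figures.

F/M ≈ 1.49 d⁻¹

F/M = Q·S₀ / (V·X) = 654 × 3280 / (385.0 × 3750) = 1.486 g soluble BOD₅·(g VSS·d)⁻¹.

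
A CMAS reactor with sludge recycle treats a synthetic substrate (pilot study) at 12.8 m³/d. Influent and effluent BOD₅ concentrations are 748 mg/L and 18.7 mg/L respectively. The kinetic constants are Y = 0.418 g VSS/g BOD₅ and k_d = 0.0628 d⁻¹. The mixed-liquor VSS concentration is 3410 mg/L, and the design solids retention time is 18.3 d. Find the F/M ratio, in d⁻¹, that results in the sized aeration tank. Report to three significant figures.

F/M ≈ 0.288 d⁻¹

Steady-state biomass mass balance: V·X·(1 + k_d·θ_c) = Y·Q·(S₀ − S)·θ_c, so V = 0.418 × 12.8 × (748 − 18.7) × 18.3 / [3410 × (1 + 0.0628 × 18.3)] = 7.14×10^4 / 7329 = 9.743 m³.
Food-to-microorganism ratio F/M = Q S₀ / (V X) = 12.8 × 748 / (9.743 × 3410) = 0.2882 d⁻¹.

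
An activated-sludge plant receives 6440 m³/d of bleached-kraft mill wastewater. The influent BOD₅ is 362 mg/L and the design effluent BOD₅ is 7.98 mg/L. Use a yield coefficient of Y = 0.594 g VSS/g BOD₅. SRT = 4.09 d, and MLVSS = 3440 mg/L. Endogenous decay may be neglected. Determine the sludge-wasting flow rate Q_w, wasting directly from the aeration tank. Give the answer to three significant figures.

V·X = Y·Q·ΔS·θ_c gives V = 0.594 × 6440 × (362 − 7.98) × 4.09 / 3440 = 1610 m³.
For wasting at MLVSS concentration, Q_w = V/θ_c = 1610/4.09 = 393.7 m³/d.

Q_w ≈ 394 m³/d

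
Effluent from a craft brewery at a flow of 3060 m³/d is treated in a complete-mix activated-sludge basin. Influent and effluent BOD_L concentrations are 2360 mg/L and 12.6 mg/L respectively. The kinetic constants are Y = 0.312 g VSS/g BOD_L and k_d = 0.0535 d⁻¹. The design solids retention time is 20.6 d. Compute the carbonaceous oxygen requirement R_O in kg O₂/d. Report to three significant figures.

Y_obs = Y / (1 + k_d θ_c) = 0.312 / (1 + 0.0535 × 20.6) = 0.312 / 2.102 = 0.1484.
Mass of BOD_L removed per day: Q(S₀ − S) = 3060 × 2347 g/m³ = 7183 kg/d.
Biomass synthesised: P_X = Y_obs × 7183 = 1066 kg VSS/d.
R_O = Q·ΔS − 1.42 P_X = 7183 − 1514 = 5669 kg O₂/d.

R_O ≈ 5670 kg O₂/d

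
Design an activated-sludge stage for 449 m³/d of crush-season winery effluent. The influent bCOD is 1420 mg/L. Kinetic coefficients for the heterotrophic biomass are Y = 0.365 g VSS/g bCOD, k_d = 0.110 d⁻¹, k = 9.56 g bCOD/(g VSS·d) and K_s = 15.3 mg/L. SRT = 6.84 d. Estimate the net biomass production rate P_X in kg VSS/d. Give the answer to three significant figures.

P_X ≈ 133 kg VSS/d

For a completely mixed reactor with recycle the Lawrence–McCarty relation gives S = K_s·(1 + k_d·θ_c) / [θ_c·(Y·k − k_d) − 1] = 15.3 × (1 + 0.110 × 6.84) / [6.84 × (0.365 × 9.56 − 0.110) − 1] = 26.81 / 22.12 = 1.212 mg/L.
The observed yield is Y_obs = Y/(1 + k_d·θ_c) = 0.365 / (1 + 0.110 × 6.84) = 0.365 / 1.752 = 0.2083 g VSS per g bCOD removed.
Mass of bCOD removed per day: Q(S₀ − S) = 449 × 1419 g/m³ = 637.0 kg/d.
Net biomass production P_X = Y_obs × Q·(S₀ − S) = 0.2083 × 637.0 = 132.7 kg VSS/d.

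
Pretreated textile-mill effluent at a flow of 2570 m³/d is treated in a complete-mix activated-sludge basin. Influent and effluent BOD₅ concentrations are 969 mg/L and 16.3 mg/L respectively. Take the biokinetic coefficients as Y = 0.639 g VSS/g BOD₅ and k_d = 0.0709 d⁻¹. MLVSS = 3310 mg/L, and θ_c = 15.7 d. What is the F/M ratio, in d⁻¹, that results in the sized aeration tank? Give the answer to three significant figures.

From the SRT design equation V = Y Q (S₀−S) θ_c / [X (1 + k_d θ_c)] = 0.639 × 2570 × (969 − 16.3) × 15.7 / [3310 × (1 + 0.0709 × 15.7)] = 2.46×10^7 / 6994 = 3512 m³.
Food-to-microorganism ratio F/M = Q S₀ / (V X) = 2570 × 969 / (3512 × 3310) = 0.2142 d⁻¹.

F/M ≈ 0.214 d⁻¹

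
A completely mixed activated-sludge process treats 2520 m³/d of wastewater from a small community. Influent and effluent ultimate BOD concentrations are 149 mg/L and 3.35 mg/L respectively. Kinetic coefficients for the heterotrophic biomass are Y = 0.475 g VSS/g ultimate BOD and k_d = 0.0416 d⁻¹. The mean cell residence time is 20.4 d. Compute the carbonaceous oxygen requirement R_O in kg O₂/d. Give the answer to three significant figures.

Correct the yield for decay: Y_obs = Y/(1 + k_d θ_c) = 0.475 / (1 + 0.0416 × 20.4) = 0.475 / 1.849 = 0.2569.
ΔS = 149 − 3.35 = 145.7 mg/L, so the substrate removal rate is 2520 × 145.7/1000 = 367.0 kg ultimate BOD/d.
P_X = Y_obs·Q·(S₀ − S) = 0.2569 × 367.0 = 94.31 kg VSS/d.
Carbonaceous O₂ demand = substrate oxidised − cell-mass equivalent = 367.0 − 1.42 × 94.31 = 233.1 kg O₂/d.

R_O ≈ 233 kg O₂/d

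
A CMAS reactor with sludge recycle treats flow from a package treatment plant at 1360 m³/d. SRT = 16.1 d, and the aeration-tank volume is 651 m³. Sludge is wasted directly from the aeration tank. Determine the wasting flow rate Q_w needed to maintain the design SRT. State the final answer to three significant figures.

With mixed-liquor wasting, θ_c = V/Q_w, so Q_w = V/θ_c = 651.0/16.1 = 40.43 m³/d.

Q_w ≈ 40.4 m³/d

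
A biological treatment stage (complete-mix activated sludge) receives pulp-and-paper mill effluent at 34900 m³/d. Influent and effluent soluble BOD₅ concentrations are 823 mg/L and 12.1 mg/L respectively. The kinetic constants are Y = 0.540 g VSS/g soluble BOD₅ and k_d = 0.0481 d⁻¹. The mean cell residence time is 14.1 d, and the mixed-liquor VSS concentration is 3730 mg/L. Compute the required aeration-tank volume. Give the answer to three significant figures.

Steady-state biomass mass balance: V·X·(1 + k_d·θ_c) = Y·Q·(S₀ − S)·θ_c, so V = 0.540 × 34900 × (823 − 12.1) × 14.1 / [3730 × (1 + 0.0481 × 14.1)] = 2.15×10^8 / 6260 = 34423 m³.

V ≈ 34400 m³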